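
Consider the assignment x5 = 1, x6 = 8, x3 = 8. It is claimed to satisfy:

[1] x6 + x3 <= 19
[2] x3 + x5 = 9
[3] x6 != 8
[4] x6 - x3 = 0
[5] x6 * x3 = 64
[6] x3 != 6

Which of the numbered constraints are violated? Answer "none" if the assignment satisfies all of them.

Violated: 3.

[1] x6 + x3 = 8 + 8 = 16; 16 ≤ 19  ✓
[2] x3 + x5 = 8 + 1 = 9  ✓
[3] x6 = 8, but 8 is required to differ  ✗
[4] x6 - x3 = 8 - 8 = 0  ✓
[5] x6 * x3 = 8 * 8 = 64  ✓
[6] x3 = 8, and 8 ≠ 6  ✓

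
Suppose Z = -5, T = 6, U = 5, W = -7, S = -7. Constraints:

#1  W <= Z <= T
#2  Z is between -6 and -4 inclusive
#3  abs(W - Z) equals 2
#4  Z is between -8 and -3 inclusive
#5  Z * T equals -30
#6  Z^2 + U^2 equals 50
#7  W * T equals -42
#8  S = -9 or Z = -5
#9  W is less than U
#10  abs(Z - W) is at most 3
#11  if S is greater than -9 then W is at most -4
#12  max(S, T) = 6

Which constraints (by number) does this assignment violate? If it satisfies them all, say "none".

None — every constraint holds.

#1 values -7 <= -5 <= 6 — holds.
#2 Z = -5 lies in [-6, -4] — holds.
#3 abs(-7 - (-5)) = 2 — holds.
#4 Z = -5 lies in [-8, -3] — holds.
#5 Z * T = -5 * 6 = -30 — holds.
#6 Z^2 + U^2 = (-5)^2 + 5^2 = 25 + 25 = 50 — holds.
#7 W * T = -7 * 6 = -42 — holds.
#8 S = -7 ≠ -9, but Z = -5 = -5 (second disjunct) — holds.
#9 W = -7, U = 5; -7 < 5 — holds.
#10 abs(-5 - (-7)) = 2; 2 ≤ 3 — holds.
#11 S = -7 > -9, so we need W ≤ -4; W = -7 ≤ -4 — holds.
#12 max(-7, 6) = 6 — holds.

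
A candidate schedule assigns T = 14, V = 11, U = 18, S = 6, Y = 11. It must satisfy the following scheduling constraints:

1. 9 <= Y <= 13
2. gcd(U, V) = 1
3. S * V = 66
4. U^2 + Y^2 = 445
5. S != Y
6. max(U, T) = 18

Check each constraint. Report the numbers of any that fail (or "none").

1. Y = 11 lies in [9, 13]  ✔
2. gcd(18, 11) = 1  ✔
3. S * V = 6 * 11 = 66  ✔
4. U^2 + Y^2 = 18^2 + 11^2 = 324 + 121 = 445  ✔
5. S = 6, Y = 11; distinct  ✔
6. max(18, 14) = 18  ✔

None — every constraint holds.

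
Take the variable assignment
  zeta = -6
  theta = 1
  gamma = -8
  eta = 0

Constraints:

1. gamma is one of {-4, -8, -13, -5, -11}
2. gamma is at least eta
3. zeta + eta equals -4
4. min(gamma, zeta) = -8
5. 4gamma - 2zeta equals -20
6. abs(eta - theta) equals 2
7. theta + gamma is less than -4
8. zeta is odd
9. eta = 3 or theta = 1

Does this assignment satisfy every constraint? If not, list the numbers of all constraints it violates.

1. gamma = -8 is in {-4, -8, -13, -5, -11}  holds
2. gamma = -8, eta = 0; -8 < 0 (want ≥)  fails
3. zeta + eta = -6 + 0 = -6, not -4  fails
4. min(-8, -6) = -8  holds
5. 4gamma - 2zeta = 4(-8) - 2(-6) = -20  holds
6. abs(0 - 1) = 1, not 2  fails
7. theta + gamma = 1 + (-8) = -7; -7 < -4  holds
8. zeta = -6 is even  fails
9. eta = 0 ≠ 3, but theta = 1 = 1 (second disjunct)  holds

Violated: 2, 3, 6, and 8.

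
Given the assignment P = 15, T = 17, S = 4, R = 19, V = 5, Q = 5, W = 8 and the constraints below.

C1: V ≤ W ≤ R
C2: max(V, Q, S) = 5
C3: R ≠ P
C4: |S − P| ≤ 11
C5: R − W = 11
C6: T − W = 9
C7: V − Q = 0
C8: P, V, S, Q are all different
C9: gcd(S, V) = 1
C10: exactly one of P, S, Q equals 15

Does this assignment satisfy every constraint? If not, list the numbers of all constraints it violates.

Constraint 8 does not hold.

C1: values 5 ≤ 8 ≤ 19 — satisfied.
C2: max(5, 5, 4) = 5 — satisfied.
C3: R = 19, P = 15; distinct — satisfied.
C4: |4 − 15| = 11; 11 ≤ 11 — satisfied.
C5: R − W = 19 − 8 = 11 — satisfied.
C6: T − W = 17 − 8 = 9 — satisfied.
C7: V − Q = 5 − 5 = 0 — satisfied.
C8: V = Q = 5, not all different — violated.
C9: gcd(4, 5) = 1 — satisfied.
C10: P=15, S=4, Q=5; 1 of them equals 15 — satisfied.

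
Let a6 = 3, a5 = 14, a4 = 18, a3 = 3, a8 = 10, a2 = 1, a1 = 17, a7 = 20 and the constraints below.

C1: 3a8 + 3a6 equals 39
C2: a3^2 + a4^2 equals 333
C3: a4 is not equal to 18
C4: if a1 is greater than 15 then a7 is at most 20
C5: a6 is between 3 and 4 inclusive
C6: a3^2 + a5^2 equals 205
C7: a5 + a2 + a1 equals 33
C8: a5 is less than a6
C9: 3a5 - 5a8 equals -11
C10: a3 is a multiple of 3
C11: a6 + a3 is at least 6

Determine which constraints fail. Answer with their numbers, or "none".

Constraints 3, 7, 8, 9 are violated.

C1: 3a8 + 3a6 = 3(10) + 3(3) = 39  yes
C2: a3^2 + a4^2 = 3^2 + 18^2 = 9 + 324 = 333  yes
C3: a4 = 18, but 18 is required to differ  no
C4: a1 = 17 > 15, so we need a7 ≤ 20; a7 = 20 ≤ 20  yes
C5: a6 = 3 lies in [3, 4]  yes
C6: a3^2 + a5^2 = 3^2 + 14^2 = 9 + 196 = 205  yes
C7: a5 + a2 + a1 = 14 + 1 + 17 = 32, not 33  no
C8: a5 = 14, a6 = 3; 14 ≥ 3 (want <)  no
C9: 3a5 - 5a8 = 3(14) - 5(10) = -8, not -11  no
C10: 3 / 3 = 1, so 3 divides 3  yes
C11: a6 + a3 = 3 + 3 = 6; 6 ≥ 6  yes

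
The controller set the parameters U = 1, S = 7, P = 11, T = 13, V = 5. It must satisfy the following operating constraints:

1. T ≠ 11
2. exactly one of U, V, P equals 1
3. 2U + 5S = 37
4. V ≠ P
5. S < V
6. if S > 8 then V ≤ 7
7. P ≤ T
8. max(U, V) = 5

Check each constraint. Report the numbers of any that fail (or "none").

1. T = 13, and 13 ≠ 11 — holds.
2. U=1, V=5, P=11; 1 of them equals 1 — holds.
3. 2U + 5S = 2(1) + 5(7) = 37 — holds.
4. V = 5, P = 11; distinct — holds.
5. S = 7, V = 5; 7 ≥ 5 (want <) — does not hold.
6. S = 7, not > 8; antecedent false, conditional vacuously true — holds.
7. P = 11, T = 13; 11 ≤ 13 — holds.
8. max(1, 5) = 5 — holds.

Violated: 5.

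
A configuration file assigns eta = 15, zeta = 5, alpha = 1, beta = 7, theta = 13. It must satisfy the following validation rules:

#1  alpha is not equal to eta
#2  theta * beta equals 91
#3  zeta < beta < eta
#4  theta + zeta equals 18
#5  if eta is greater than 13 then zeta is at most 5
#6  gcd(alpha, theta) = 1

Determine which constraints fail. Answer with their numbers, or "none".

#1 alpha = 1, eta = 15; distinct — OK.
#2 theta * beta = 13 * 7 = 91 — OK.
#3 values 5 < 7 < 15 — OK.
#4 theta + zeta = 13 + 5 = 18 — OK.
#5 eta = 15 > 13, so we need zeta ≤ 5; zeta = 5 ≤ 5 — OK.
#6 gcd(1, 13) = 1 — OK.

All constraints are satisfied.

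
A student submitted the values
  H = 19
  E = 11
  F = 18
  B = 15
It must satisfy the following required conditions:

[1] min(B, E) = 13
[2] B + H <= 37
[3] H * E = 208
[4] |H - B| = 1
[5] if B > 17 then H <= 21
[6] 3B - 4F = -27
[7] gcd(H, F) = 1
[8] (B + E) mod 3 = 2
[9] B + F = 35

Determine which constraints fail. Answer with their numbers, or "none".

Constraints 1, 3, 4, and 9 do not hold.

[1] min(15, 11) = 11, not 13  no
[2] B + H = 15 + 19 = 34; 34 ≤ 37  yes
[3] H * E = 19 * 11 = 209, not 208  no
[4] |19 - 15| = 4, not 1  no
[5] B = 15, not > 17; antecedent false, conditional vacuously true  yes
[6] 3B - 4F = 3(15) - 4(18) = -27  yes
[7] gcd(19, 18) = 1  yes
[8] B + E = 26; 26 mod 3 = 2  yes
[9] B + F = 15 + 18 = 33, not 35  no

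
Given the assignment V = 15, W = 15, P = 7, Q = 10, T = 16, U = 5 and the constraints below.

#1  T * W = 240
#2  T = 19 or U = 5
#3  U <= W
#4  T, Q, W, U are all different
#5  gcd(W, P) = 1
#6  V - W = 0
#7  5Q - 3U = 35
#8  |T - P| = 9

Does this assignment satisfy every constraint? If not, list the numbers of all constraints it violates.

#1 T * W = 16 * 15 = 240  ✓
#2 T = 16 ≠ 19, but U = 5 = 5 (second disjunct)  ✓
#3 U = 5, W = 15; 5 ≤ 15  ✓
#4 values 16, 10, 15, 5 are pairwise distinct  ✓
#5 gcd(15, 7) = 1  ✓
#6 V - W = 15 - 15 = 0  ✓
#7 5Q - 3U = 5(10) - 3(5) = 35  ✓
#8 |16 - 7| = 9  ✓

The assignment satisfies every constraint.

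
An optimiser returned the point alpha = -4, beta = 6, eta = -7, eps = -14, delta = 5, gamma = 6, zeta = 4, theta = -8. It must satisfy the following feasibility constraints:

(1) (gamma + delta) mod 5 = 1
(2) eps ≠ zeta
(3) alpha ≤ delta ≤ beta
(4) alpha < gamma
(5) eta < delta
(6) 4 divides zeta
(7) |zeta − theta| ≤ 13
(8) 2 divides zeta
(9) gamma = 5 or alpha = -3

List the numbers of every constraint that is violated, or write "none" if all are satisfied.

No — constraint 9 is not satisfied.

(1) gamma + delta = 11; 11 mod 5 = 1  true
(2) eps = -14, zeta = 4; distinct  true
(3) values -4 ≤ 5 ≤ 6  true
(4) alpha = -4, gamma = 6; -4 < 6  true
(5) eta = -7, delta = 5; -7 < 5  true
(6) 4 / 4 = 1, so 4 divides 4  true
(7) |4 − (-8)| = 12; 12 ≤ 13  true
(8) 4 / 2 = 2, so 2 divides 4  true
(9) gamma = 6 ≠ 5 and alpha = -4 ≠ -3; both disjuncts false  false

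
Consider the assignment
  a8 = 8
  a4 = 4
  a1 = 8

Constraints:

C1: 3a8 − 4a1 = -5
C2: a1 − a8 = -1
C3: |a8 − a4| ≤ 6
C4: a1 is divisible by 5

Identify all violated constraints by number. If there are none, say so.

No — constraints 1, 2, and 4 are not satisfied.

C1: 3a8 − 4a1 = 3(8) − 4(8) = -8, not -5 — violated.
C2: a1 − a8 = 8 − 8 = 0, not -1 — violated.
C3: |8 − 4| = 4; 4 ≤ 6 — OK.
C4: 8 = 5×1 + 3, so 5 does not divide 8 — violated.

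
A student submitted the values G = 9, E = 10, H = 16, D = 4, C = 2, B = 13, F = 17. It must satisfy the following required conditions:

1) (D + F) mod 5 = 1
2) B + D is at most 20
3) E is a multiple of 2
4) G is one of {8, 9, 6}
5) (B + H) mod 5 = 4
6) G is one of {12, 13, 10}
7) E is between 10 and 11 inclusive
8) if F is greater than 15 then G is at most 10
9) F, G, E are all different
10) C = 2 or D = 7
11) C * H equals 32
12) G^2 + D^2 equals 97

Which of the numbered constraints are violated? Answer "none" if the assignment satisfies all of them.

1) D + F = 21; 21 mod 5 = 1  yes
2) B + D = 13 + 4 = 17; 17 ≤ 20  yes
3) 10 / 2 = 5, so 2 divides 10  yes
4) G = 9 is in {8, 9, 6}  yes
5) B + H = 29; 29 mod 5 = 4  yes
6) G = 9 is not in {12, 13, 10}  no
7) E = 10 lies in [10, 11]  yes
8) F = 17 > 15, so we need G ≤ 10; G = 9 ≤ 10  yes
9) values 17, 9, 10 are pairwise distinct  yes
10) C = 2 = 2 (first disjunct)  yes
11) C * H = 2 * 16 = 32  yes
12) G^2 + D^2 = 9^2 + 4^2 = 81 + 16 = 97  yes

Constraint 6 is violated.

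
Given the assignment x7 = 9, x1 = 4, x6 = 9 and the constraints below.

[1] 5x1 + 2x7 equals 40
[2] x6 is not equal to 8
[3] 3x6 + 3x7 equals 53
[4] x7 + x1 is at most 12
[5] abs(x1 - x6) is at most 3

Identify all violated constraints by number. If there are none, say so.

Violated: 1, 3, 4, and 5.

[1] 5x1 + 2x7 = 5(4) + 2(9) = 38, not 40 — violated.
[2] x6 = 9, and 9 ≠ 8 — satisfied.
[3] 3x6 + 3x7 = 3(9) + 3(9) = 54, not 53 — violated.
[4] x7 + x1 = 9 + 4 = 13; 13 > 12, bound 12 not met — violated.
[5] abs(4 - 9) = 5; 5 > 3, exceeds bound 3 — violated.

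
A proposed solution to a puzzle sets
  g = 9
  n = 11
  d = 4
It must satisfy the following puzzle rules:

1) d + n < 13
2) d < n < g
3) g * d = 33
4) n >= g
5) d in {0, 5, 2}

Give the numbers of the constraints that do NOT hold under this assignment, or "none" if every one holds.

1) d + n = 4 + 11 = 15; 15 ≥ 13, bound 13 not met — violated.
2) values 4, 11, 9; n = 11 is not < g = 9 — violated.
3) g * d = 9 * 4 = 36, not 33 — violated.
4) n = 11, g = 9; 11 ≥ 9 — satisfied.
5) d = 4 is not in {0, 5, 2} — violated.

Constraints 1, 2, 3, 5 are violated.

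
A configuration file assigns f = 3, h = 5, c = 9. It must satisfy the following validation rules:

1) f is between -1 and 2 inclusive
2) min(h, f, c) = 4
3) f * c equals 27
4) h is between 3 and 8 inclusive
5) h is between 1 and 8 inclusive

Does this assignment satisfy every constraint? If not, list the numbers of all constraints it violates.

1) f = 3 is outside [-1, 2] — violated.
2) min(5, 3, 9) = 3, not 4 — violated.
3) f * c = 3 * 9 = 27 — OK.
4) h = 5 lies in [3, 8] — OK.
5) h = 5 lies in [1, 8] — OK.

Constraints 1 and 2 are violated.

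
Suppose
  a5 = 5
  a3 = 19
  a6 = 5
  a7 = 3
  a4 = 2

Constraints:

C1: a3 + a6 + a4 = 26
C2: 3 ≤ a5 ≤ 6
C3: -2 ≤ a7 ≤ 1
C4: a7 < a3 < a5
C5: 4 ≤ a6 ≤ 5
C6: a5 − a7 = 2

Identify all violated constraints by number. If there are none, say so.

Violated: 3, 4.

C1: a3 + a6 + a4 = 19 + 5 + 2 = 26 — holds.
C2: a5 = 5 lies in [3, 6] — holds.
C3: a7 = 3 is outside [-2, 1] — fails.
C4: values 3, 19, 5; a3 = 19 is not < a5 = 5 — fails.
C5: a6 = 5 lies in [4, 5] — holds.
C6: a5 − a7 = 5 − 3 = 2 — holds.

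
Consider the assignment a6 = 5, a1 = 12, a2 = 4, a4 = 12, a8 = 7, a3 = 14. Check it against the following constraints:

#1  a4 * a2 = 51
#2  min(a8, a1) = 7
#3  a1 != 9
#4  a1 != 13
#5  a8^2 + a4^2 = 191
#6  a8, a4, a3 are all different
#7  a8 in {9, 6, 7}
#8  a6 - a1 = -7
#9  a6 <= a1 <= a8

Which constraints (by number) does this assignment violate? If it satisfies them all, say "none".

Violated: 1, 5, 9.

#1 a4 * a2 = 12 * 4 = 48, not 51 — violated.
#2 min(7, 12) = 7 — satisfied.
#3 a1 = 12, and 12 ≠ 9 — satisfied.
#4 a1 = 12, and 12 ≠ 13 — satisfied.
#5 a8^2 + a4^2 = 7^2 + 12^2 = 49 + 144 = 193, not 191 — violated.
#6 values 7, 12, 14 are pairwise distinct — satisfied.
#7 a8 = 7 is in {9, 6, 7} — satisfied.
#8 a6 - a1 = 5 - 12 = -7 — satisfied.
#9 values 5, 12, 7; a1 = 12 is not <= a8 = 7 — violated.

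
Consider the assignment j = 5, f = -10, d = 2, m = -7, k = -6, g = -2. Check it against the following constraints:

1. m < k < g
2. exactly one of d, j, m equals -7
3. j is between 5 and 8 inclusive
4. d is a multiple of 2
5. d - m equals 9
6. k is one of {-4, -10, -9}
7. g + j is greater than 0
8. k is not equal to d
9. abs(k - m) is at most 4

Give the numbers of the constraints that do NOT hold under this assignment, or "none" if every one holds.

Constraint 6 is violated.

1. values -7 < -6 < -2  yes
2. d=2, j=5, m=-7; 1 of them equals -7  yes
3. j = 5 lies in [5, 8]  yes
4. 2 / 2 = 1, so 2 divides 2  yes
5. d - m = 2 - (-7) = 9  yes
6. k = -6 is not in {-4, -10, -9}  no
7. g + j = -2 + 5 = 3; 3 > 0  yes
8. k = -6, d = 2; distinct  yes
9. abs(-6 - (-7)) = 1; 1 ≤ 4  yes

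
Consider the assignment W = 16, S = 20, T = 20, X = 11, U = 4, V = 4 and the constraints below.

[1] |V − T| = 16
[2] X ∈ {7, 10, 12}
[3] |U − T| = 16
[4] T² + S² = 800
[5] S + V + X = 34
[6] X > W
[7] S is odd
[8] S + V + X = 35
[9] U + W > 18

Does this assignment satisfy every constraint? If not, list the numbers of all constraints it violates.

[1] |4 − 20| = 16 — holds.
[2] X = 11 is not in {7, 10, 12} — does not hold.
[3] |4 − 20| = 16 — holds.
[4] T² + S² = 20² + 20² = 400 + 400 = 800 — holds.
[5] S + V + X = 20 + 4 + 11 = 35, not 34 — does not hold.
[6] X = 11, W = 16; 11 ≤ 16 (want >) — does not hold.
[7] S = 20 is even — does not hold.
[8] S + V + X = 20 + 4 + 11 = 35 — holds.
[9] U + W = 4 + 16 = 20; 20 > 18 — holds.

Constraints 2, 5, 6, and 7 are violated.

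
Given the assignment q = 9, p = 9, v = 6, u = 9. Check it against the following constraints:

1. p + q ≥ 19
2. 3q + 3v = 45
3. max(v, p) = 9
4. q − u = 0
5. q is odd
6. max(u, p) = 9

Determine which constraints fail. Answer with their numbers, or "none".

1. p + q = 9 + 9 = 18; 18 < 19, bound 19 not met  FAIL
2. 3q + 3v = 3(9) + 3(6) = 45  OK
3. max(6, 9) = 9  OK
4. q − u = 9 − 9 = 0  OK
5. q = 9 is odd  OK
6. max(9, 9) = 9  OK

Violated: 1.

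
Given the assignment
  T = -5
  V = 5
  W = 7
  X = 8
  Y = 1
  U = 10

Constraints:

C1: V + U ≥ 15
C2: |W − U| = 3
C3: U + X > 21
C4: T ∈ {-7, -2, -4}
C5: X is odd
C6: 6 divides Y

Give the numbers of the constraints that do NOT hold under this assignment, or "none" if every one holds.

Constraints 3, 4, 5, 6 are violated.

C1: V + U = 5 + 10 = 15; 15 ≥ 15 — holds.
C2: |7 − 10| = 3 — holds.
C3: U + X = 10 + 8 = 18; 18 ≤ 21, bound 21 not met — fails.
C4: T = -5 is not in {-7, -2, -4} — fails.
C5: X = 8 is even — fails.
C6: 1 = 6×0 + 1, so 6 does not divide 1 — fails.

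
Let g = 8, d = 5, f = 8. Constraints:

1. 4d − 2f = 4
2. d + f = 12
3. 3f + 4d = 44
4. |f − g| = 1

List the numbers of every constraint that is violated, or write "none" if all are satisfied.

1. 4d − 2f = 4(5) − 2(8) = 4  ✓
2. d + f = 5 + 8 = 13, not 12  ✗
3. 3f + 4d = 3(8) + 4(5) = 44  ✓
4. |8 − 8| = 0, not 1  ✗

No — constraints 2, 4 are not satisfied.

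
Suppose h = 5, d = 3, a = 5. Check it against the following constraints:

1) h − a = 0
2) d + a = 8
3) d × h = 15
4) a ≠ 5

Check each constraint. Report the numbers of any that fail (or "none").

No — constraint 4 is not satisfied.

1) h − a = 5 − 5 = 0  holds
2) d + a = 3 + 5 = 8  holds
3) d × h = 3 × 5 = 15  holds
4) a = 5, but 5 is required to differ  fails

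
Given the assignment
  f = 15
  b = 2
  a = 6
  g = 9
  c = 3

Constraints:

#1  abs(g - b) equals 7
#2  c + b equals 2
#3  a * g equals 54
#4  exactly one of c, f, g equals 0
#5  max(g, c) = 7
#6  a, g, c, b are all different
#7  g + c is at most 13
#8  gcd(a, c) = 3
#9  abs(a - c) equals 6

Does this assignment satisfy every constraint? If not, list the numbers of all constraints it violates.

#1 abs(9 - 2) = 7  ✓
#2 c + b = 3 + 2 = 5, not 2  ✗
#3 a * g = 6 * 9 = 54  ✓
#4 c=3, f=15, g=9; 0 of them equal 0, not exactly one  ✗
#5 max(9, 3) = 9, not 7  ✗
#6 values 6, 9, 3, 2 are pairwise distinct  ✓
#7 g + c = 9 + 3 = 12; 12 ≤ 13  ✓
#8 gcd(6, 3) = 3  ✓
#9 abs(6 - 3) = 3, not 6  ✗

Constraints 2, 4, 5, 9 do not hold.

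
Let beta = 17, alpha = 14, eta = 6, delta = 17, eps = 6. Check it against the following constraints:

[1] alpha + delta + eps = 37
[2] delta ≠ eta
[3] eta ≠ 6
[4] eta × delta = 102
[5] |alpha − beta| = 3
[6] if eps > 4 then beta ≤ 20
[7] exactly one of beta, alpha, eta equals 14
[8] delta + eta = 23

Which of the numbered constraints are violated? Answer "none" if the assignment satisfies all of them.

[1] alpha + delta + eps = 14 + 17 + 6 = 37 — satisfied.
[2] delta = 17, eta = 6; distinct — satisfied.
[3] eta = 6, but 6 is required to differ — violated.
[4] eta × delta = 6 × 17 = 102 — satisfied.
[5] |14 − 17| = 3 — satisfied.
[6] eps = 6 > 4, so we need beta ≤ 20; beta = 17 ≤ 20 — satisfied.
[7] beta=17, alpha=14, eta=6; 1 of them equals 14 — satisfied.
[8] delta + eta = 17 + 6 = 23 — satisfied.

Constraint 3 is violated.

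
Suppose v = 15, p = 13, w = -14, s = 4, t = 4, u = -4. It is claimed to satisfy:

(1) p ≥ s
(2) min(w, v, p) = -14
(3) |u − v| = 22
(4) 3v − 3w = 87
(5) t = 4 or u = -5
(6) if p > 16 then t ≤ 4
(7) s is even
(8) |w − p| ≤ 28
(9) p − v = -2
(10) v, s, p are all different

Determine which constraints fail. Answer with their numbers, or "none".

(1) p = 13, s = 4; 13 ≥ 4  true
(2) min(-14, 15, 13) = -14  true
(3) |-4 − 15| = 19, not 22  false
(4) 3v − 3w = 3(15) − 3(-14) = 87  true
(5) t = 4 = 4 (first disjunct)  true
(6) p = 13, not > 16; antecedent false, conditional vacuously true  true
(7) s = 4 is even  true
(8) |-14 − 13| = 27; 27 ≤ 28  true
(9) p − v = 13 − 15 = -2  true
(10) values 15, 4, 13 are pairwise distinct  true

Constraint 3 does not hold.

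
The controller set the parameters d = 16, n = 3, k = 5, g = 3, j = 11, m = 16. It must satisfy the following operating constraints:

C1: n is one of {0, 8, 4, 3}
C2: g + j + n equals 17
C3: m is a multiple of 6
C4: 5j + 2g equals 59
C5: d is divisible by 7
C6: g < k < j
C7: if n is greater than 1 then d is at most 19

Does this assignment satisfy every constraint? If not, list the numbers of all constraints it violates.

Constraints 3, 4, and 5 do not hold.

C1: n = 3 is in {0, 8, 4, 3} — OK.
C2: g + j + n = 3 + 11 + 3 = 17 — OK.
C3: 16 = 6*2 + 4, so 6 does not divide 16 — violated.
C4: 5j + 2g = 5(11) + 2(3) = 61, not 59 — violated.
C5: 16 = 7*2 + 2, so 7 does not divide 16 — violated.
C6: values 3 < 5 < 11 — OK.
C7: n = 3 > 1, so we need d ≤ 19; d = 16 ≤ 19 — OK.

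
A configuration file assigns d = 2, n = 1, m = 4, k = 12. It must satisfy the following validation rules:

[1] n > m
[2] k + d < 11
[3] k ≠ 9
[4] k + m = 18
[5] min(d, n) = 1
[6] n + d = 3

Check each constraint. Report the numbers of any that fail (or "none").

[1] n = 1, m = 4; 1 ≤ 4 (want >)  ✗
[2] k + d = 12 + 2 = 14; 14 ≥ 11, bound 11 not met  ✗
[3] k = 12, and 12 ≠ 9  ✓
[4] k + m = 12 + 4 = 16, not 18  ✗
[5] min(2, 1) = 1  ✓
[6] n + d = 1 + 2 = 3  ✓

Violated: 1, 2, and 4.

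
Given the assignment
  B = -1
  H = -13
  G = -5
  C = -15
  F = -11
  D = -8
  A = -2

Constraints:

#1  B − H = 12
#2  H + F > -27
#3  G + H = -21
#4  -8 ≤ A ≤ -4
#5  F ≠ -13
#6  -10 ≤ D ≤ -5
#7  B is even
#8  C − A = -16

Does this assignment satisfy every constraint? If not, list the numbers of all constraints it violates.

#1 B − H = -1 − (-13) = 12 — OK.
#2 H + F = -13 + (-11) = -24; -24 > -27 — OK.
#3 G + H = -5 + (-13) = -18, not -21 — violated.
#4 A = -2 is outside [-8, -4] — violated.
#5 F = -11, and -11 ≠ -13 — OK.
#6 D = -8 lies in [-10, -5] — OK.
#7 B = -1 is odd — violated.
#8 C − A = -15 − (-2) = -13, not -16 — violated.

Constraints 3, 4, 7, and 8 are violated.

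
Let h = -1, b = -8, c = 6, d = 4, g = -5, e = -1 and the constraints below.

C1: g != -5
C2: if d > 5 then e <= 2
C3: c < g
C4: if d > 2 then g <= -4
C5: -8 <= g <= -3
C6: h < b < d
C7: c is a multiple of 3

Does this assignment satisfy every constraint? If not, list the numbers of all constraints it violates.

C1: g = -5, but -5 is required to differ — fails.
C2: d = 4, not > 5; antecedent false, conditional vacuously true — holds.
C3: c = 6, g = -5; 6 ≥ -5 (want <) — fails.
C4: d = 4 > 2, so we need g ≤ -4; g = -5 ≤ -4 — holds.
C5: g = -5 lies in [-8, -3] — holds.
C6: values -1, -8, 4; h = -1 is not < b = -8 — fails.
C7: 6 / 3 = 2, so 3 divides 6 — holds.

No — constraints 1, 3, and 6 are not satisfied.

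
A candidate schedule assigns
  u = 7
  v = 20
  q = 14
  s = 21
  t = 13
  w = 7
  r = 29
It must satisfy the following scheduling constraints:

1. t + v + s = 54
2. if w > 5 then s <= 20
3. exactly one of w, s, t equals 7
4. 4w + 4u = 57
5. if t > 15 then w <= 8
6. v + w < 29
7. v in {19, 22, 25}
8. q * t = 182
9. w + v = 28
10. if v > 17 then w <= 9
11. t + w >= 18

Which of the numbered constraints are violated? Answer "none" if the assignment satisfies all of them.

1. t + v + s = 13 + 20 + 21 = 54 — holds.
2. w = 7 > 5, so we need s ≤ 20; but s = 21 > 20 — does not hold.
3. w=7, s=21, t=13; 1 of them equals 7 — holds.
4. 4w + 4u = 4(7) + 4(7) = 56, not 57 — does not hold.
5. t = 13, not > 15; antecedent false, conditional vacuously true — holds.
6. v + w = 20 + 7 = 27; 27 < 29 — holds.
7. v = 20 is not in {19, 22, 25} — does not hold.
8. q * t = 14 * 13 = 182 — holds.
9. w + v = 7 + 20 = 27, not 28 — does not hold.
10. v = 20 > 17, so we need w ≤ 9; w = 7 ≤ 9 — holds.
11. t + w = 13 + 7 = 20; 20 ≥ 18 — holds.

No — constraints 2, 4, 7, and 9 are not satisfied.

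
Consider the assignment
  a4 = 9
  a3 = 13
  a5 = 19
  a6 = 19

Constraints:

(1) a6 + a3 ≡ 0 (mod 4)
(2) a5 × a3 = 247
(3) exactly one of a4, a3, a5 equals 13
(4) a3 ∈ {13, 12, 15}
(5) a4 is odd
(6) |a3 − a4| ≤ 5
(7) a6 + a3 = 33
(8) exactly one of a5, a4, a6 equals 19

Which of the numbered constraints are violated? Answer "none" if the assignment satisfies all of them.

(1) a6 + a3 = 32; 32 mod 4 = 0 — holds.
(2) a5 × a3 = 19 × 13 = 247 — holds.
(3) a4=9, a3=13, a5=19; 1 of them equals 13 — holds.
(4) a3 = 13 is in {13, 12, 15} — holds.
(5) a4 = 9 is odd — holds.
(6) |13 − 9| = 4; 4 ≤ 5 — holds.
(7) a6 + a3 = 19 + 13 = 32, not 33 — fails.
(8) a5=19, a4=9, a6=19; 2 of them equal 19, not exactly one — fails.

Violated: 7, 8.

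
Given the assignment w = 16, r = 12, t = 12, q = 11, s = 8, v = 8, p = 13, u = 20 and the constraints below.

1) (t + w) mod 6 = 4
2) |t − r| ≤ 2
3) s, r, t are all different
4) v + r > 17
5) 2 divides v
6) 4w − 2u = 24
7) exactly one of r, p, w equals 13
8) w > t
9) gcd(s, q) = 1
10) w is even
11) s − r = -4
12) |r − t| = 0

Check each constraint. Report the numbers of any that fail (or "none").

1) t + w = 28; 28 mod 6 = 4  OK
2) |12 − 12| = 0; 0 ≤ 2  OK
3) r = t = 12, not all different  FAIL
4) v + r = 8 + 12 = 20; 20 > 17  OK
5) 8 / 2 = 4, so 2 divides 8  OK
6) 4w − 2u = 4(16) − 2(20) = 24  OK
7) r=12, p=13, w=16; 1 of them equals 13  OK
8) w = 16, t = 12; 16 > 12  OK
9) gcd(8, 11) = 1  OK
10) w = 16 is even  OK
11) s − r = 8 − 12 = -4  OK
12) |12 − 12| = 0  OK

Constraint 3 is violated.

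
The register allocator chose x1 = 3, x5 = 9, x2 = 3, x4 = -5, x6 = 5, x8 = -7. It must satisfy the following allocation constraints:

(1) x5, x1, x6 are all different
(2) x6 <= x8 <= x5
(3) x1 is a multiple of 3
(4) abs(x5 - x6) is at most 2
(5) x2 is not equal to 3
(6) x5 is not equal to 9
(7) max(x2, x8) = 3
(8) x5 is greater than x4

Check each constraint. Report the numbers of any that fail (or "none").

(1) values 9, 3, 5 are pairwise distinct — satisfied.
(2) values 5, -7, 9; x6 = 5 is not <= x8 = -7 — violated.
(3) 3 / 3 = 1, so 3 divides 3 — satisfied.
(4) abs(9 - 5) = 4; 4 > 2, exceeds bound 2 — violated.
(5) x2 = 3, but 3 is required to differ — violated.
(6) x5 = 9, but 9 is required to differ — violated.
(7) max(3, -7) = 3 — satisfied.
(8) x5 = 9, x4 = -5; 9 > -5 — satisfied.

Constraints 2, 4, 5, and 6 are violated.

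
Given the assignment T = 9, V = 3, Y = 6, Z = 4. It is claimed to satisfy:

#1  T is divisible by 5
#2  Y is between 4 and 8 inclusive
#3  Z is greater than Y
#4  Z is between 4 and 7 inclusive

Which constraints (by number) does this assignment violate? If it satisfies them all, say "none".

The assignment fails constraints 1, 3.

#1 9 = 5*1 + 4, so 5 does not divide 9  no
#2 Y = 6 lies in [4, 8]  yes
#3 Z = 4, Y = 6; 4 ≤ 6 (want >)  no
#4 Z = 4 lies in [4, 7]  yes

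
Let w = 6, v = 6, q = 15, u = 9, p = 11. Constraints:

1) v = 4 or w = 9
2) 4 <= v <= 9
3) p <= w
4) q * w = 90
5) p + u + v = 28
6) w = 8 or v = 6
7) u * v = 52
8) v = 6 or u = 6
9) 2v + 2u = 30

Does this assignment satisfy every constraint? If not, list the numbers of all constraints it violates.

1) v = 6 ≠ 4 and w = 6 ≠ 9; both disjuncts false — does not hold.
2) v = 6 lies in [4, 9] — holds.
3) p = 11, w = 6; 11 > 6 (want ≤) — does not hold.
4) q * w = 15 * 6 = 90 — holds.
5) p + u + v = 11 + 9 + 6 = 26, not 28 — does not hold.
6) w = 6 ≠ 8, but v = 6 = 6 (second disjunct) — holds.
7) u * v = 9 * 6 = 54, not 52 — does not hold.
8) v = 6 = 6 (first disjunct) — holds.
9) 2v + 2u = 2(6) + 2(9) = 30 — holds.

Constraints 1, 3, 5, and 7 are violated.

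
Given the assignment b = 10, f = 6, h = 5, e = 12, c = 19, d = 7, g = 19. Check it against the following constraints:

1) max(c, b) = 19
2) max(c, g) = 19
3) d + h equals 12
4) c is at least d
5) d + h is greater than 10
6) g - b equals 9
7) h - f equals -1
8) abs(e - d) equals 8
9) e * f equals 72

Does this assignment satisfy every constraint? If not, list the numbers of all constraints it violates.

1) max(19, 10) = 19 — OK.
2) max(19, 19) = 19 — OK.
3) d + h = 7 + 5 = 12 — OK.
4) c = 19, d = 7; 19 ≥ 7 — OK.
5) d + h = 7 + 5 = 12; 12 > 10 — OK.
6) g - b = 19 - 10 = 9 — OK.
7) h - f = 5 - 6 = -1 — OK.
8) abs(12 - 7) = 5, not 8 — violated.
9) e * f = 12 * 6 = 72 — OK.

Violated: 8.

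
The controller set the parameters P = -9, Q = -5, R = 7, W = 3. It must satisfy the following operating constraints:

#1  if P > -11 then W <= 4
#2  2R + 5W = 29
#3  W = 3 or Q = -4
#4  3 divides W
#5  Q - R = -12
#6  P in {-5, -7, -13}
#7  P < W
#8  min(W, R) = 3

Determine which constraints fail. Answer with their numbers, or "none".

#1 P = -9 > -11, so we need W ≤ 4; W = 3 ≤ 4 — satisfied.
#2 2R + 5W = 2(7) + 5(3) = 29 — satisfied.
#3 W = 3 = 3 (first disjunct) — satisfied.
#4 3 / 3 = 1, so 3 divides 3 — satisfied.
#5 Q - R = -5 - 7 = -12 — satisfied.
#6 P = -9 is not in {-5, -7, -13} — violated.
#7 P = -9, W = 3; -9 < 3 — satisfied.
#8 min(3, 7) = 3 — satisfied.

No — constraint 6 is not satisfied.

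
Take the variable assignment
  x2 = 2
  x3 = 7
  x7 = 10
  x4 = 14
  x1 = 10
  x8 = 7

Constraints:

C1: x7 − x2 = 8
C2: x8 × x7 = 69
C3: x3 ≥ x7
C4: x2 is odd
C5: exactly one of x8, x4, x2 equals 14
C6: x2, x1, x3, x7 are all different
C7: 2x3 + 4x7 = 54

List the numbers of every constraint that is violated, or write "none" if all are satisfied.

Constraints 2, 3, 4, and 6 do not hold.

C1: x7 − x2 = 10 − 2 = 8  ✓
C2: x8 × x7 = 7 × 10 = 70, not 69  ✗
C3: x3 = 7, x7 = 10; 7 < 10 (want ≥)  ✗
C4: x2 = 2 is even  ✗
C5: x8=7, x4=14, x2=2; 1 of them equals 14  ✓
C6: x1 = x7 = 10, not all different  ✗
C7: 2x3 + 4x7 = 2(7) + 4(10) = 54  ✓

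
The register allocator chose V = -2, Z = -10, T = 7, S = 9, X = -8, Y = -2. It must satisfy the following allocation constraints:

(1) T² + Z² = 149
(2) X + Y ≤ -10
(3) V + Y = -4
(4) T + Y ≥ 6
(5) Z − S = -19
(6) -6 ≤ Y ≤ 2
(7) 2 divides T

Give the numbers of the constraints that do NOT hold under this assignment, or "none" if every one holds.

No — constraints 4 and 7 are not satisfied.

(1) T² + Z² = 7² + (-10)² = 49 + 100 = 149 — OK.
(2) X + Y = -8 + (-2) = -10; -10 ≤ -10 — OK.
(3) V + Y = -2 + (-2) = -4 — OK.
(4) T + Y = 7 + (-2) = 5; 5 < 6, bound 6 not met — violated.
(5) Z − S = -10 − 9 = -19 — OK.
(6) Y = -2 lies in [-6, 2] — OK.
(7) 7 = 2×3 + 1, so 2 does not divide 7 — violated.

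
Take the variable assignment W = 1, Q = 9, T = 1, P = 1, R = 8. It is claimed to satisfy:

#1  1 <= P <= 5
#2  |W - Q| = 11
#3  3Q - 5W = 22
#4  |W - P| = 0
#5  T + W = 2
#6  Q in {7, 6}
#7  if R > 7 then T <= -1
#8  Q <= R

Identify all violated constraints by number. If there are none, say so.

#1 P = 1 lies in [1, 5]  OK
#2 |1 - 9| = 8, not 11  FAIL
#3 3Q - 5W = 3(9) - 5(1) = 22  OK
#4 |1 - 1| = 0  OK
#5 T + W = 1 + 1 = 2  OK
#6 Q = 9 is not in {7, 6}  FAIL
#7 R = 8 > 7, so we need T ≤ -1; but T = 1 > -1  FAIL
#8 Q = 9, R = 8; 9 > 8 (want ≤)  FAIL

Violated: 2, 6, 7, and 8.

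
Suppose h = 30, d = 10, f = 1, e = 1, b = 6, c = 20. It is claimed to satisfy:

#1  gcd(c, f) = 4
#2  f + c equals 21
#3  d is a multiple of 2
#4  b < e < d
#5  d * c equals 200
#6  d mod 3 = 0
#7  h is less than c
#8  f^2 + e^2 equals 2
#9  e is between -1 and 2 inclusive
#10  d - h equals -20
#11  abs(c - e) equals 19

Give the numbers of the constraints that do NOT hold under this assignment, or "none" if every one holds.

The assignment fails constraints 1, 4, 6, and 7.

#1 gcd(20, 1) = 1, not 4  FAIL
#2 f + c = 1 + 20 = 21  OK
#3 10 / 2 = 5, so 2 divides 10  OK
#4 values 6, 1, 10; b = 6 is not < e = 1  FAIL
#5 d * c = 10 * 20 = 200  OK
#6 10 mod 3 = 1, not 0  FAIL
#7 h = 30, c = 20; 30 ≥ 20 (want <)  FAIL
#8 f^2 + e^2 = 1^2 + 1^2 = 1 + 1 = 2  OK
#9 e = 1 lies in [-1, 2]  OK
#10 d - h = 10 - 30 = -20  OK
#11 abs(20 - 1) = 19  OK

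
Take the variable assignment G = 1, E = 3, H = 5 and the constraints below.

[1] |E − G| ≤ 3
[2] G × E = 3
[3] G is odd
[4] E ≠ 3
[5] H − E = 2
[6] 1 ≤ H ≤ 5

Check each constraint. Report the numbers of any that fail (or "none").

[1] |3 − 1| = 2; 2 ≤ 3 — OK.
[2] G × E = 1 × 3 = 3 — OK.
[3] G = 1 is odd — OK.
[4] E = 3, but 3 is required to differ — violated.
[5] H − E = 5 − 3 = 2 — OK.
[6] H = 5 lies in [1, 5] — OK.

Constraint 4 is violated.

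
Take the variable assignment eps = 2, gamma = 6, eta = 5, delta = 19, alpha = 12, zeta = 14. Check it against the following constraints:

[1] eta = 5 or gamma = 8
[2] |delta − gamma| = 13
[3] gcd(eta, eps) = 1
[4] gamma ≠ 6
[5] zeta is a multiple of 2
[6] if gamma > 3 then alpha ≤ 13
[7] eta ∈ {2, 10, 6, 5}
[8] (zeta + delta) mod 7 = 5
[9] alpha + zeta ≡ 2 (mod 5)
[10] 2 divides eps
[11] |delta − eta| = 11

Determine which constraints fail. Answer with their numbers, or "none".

[1] eta = 5 = 5 (first disjunct) — holds.
[2] |19 − 6| = 13 — holds.
[3] gcd(5, 2) = 1 — holds.
[4] gamma = 6, but 6 is required to differ — fails.
[5] 14 / 2 = 7, so 2 divides 14 — holds.
[6] gamma = 6 > 3, so we need alpha ≤ 13; alpha = 12 ≤ 13 — holds.
[7] eta = 5 is in {2, 10, 6, 5} — holds.
[8] zeta + delta = 33; 33 mod 7 = 5 — holds.
[9] alpha + zeta = 26; 26 mod 5 = 1, not 2 — fails.
[10] 2 / 2 = 1, so 2 divides 2 — holds.
[11] |19 − 5| = 14, not 11 — fails.

The assignment fails constraints 4, 9, 11.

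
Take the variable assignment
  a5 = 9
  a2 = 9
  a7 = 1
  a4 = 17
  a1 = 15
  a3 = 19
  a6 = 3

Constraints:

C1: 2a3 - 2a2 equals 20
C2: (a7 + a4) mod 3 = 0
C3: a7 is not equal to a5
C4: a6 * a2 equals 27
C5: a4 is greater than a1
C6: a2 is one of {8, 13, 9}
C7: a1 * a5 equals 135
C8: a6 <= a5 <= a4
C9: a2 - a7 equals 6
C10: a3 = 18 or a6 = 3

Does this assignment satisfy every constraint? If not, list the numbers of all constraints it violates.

C1: 2a3 - 2a2 = 2(19) - 2(9) = 20  holds
C2: a7 + a4 = 18; 18 mod 3 = 0  holds
C3: a7 = 1, a5 = 9; distinct  holds
C4: a6 * a2 = 3 * 9 = 27  holds
C5: a4 = 17, a1 = 15; 17 > 15  holds
C6: a2 = 9 is in {8, 13, 9}  holds
C7: a1 * a5 = 15 * 9 = 135  holds
C8: values 3 <= 9 <= 17  holds
C9: a2 - a7 = 9 - 1 = 8, not 6  fails
C10: a3 = 19 ≠ 18, but a6 = 3 = 3 (second disjunct)  holds

Constraint 9 does not hold.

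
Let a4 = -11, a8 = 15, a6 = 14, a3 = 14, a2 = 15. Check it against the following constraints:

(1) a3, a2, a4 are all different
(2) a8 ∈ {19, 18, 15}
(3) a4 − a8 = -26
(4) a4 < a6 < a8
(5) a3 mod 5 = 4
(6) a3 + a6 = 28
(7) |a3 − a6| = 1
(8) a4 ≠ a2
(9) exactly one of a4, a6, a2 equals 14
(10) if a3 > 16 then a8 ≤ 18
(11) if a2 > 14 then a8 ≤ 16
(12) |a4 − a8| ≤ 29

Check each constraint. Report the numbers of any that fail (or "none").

The assignment fails constraint 7.

(1) values 14, 15, -11 are pairwise distinct  true
(2) a8 = 15 is in {19, 18, 15}  true
(3) a4 − a8 = -11 − 15 = -26  true
(4) values -11 < 14 < 15  true
(5) 14 mod 5 = 4  true
(6) a3 + a6 = 14 + 14 = 28  true
(7) |14 − 14| = 0, not 1  false
(8) a4 = -11, a2 = 15; distinct  true
(9) a4=-11, a6=14, a2=15; 1 of them equals 14  true
(10) a3 = 14, not > 16; antecedent false, conditional vacuously true  true
(11) a2 = 15 > 14, so we need a8 ≤ 16; a8 = 15 ≤ 16  true
(12) |-11 − 15| = 26; 26 ≤ 29  true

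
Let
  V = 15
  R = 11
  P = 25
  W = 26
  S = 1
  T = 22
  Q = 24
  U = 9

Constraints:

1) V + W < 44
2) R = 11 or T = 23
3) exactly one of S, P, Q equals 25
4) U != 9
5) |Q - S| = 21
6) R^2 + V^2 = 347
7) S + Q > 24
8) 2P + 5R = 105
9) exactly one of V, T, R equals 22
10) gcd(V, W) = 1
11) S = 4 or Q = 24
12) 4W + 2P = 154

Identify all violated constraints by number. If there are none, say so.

1) V + W = 15 + 26 = 41; 41 < 44  holds
2) R = 11 = 11 (first disjunct)  holds
3) S=1, P=25, Q=24; 1 of them equals 25  holds
4) U = 9, but 9 is required to differ  fails
5) |24 - 1| = 23, not 21  fails
6) R^2 + V^2 = 11^2 + 15^2 = 121 + 225 = 346, not 347  fails
7) S + Q = 1 + 24 = 25; 25 > 24  holds
8) 2P + 5R = 2(25) + 5(11) = 105  holds
9) V=15, T=22, R=11; 1 of them equals 22  holds
10) gcd(15, 26) = 1  holds
11) S = 1 ≠ 4, but Q = 24 = 24 (second disjunct)  holds
12) 4W + 2P = 4(26) + 2(25) = 154  holds

Constraints 4, 5, 6 are violated.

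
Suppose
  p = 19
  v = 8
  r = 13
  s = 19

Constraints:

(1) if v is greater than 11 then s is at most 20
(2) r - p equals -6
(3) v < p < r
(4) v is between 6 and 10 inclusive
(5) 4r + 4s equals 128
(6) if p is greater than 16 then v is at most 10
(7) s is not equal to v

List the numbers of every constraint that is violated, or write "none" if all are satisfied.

Constraint 3 is violated.

(1) v = 8, not > 11; antecedent false, conditional vacuously true — satisfied.
(2) r - p = 13 - 19 = -6 — satisfied.
(3) values 8, 19, 13; p = 19 is not < r = 13 — violated.
(4) v = 8 lies in [6, 10] — satisfied.
(5) 4r + 4s = 4(13) + 4(19) = 128 — satisfied.
(6) p = 19 > 16, so we need v ≤ 10; v = 8 ≤ 10 — satisfied.
(7) s = 19, v = 8; distinct — satisfied.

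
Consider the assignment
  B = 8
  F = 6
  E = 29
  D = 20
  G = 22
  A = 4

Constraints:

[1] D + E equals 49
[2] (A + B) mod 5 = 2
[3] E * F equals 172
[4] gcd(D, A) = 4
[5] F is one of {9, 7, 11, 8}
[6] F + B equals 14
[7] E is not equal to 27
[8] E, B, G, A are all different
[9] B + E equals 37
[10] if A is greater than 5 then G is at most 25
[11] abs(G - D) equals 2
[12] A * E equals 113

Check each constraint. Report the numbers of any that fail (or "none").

The assignment fails constraints 3, 5, 12.

[1] D + E = 20 + 29 = 49 — holds.
[2] A + B = 12; 12 mod 5 = 2 — holds.
[3] E * F = 29 * 6 = 174, not 172 — does not hold.
[4] gcd(20, 4) = 4 — holds.
[5] F = 6 is not in {9, 7, 11, 8} — does not hold.
[6] F + B = 6 + 8 = 14 — holds.
[7] E = 29, and 29 ≠ 27 — holds.
[8] values 29, 8, 22, 4 are pairwise distinct — holds.
[9] B + E = 8 + 29 = 37 — holds.
[10] A = 4, not > 5; antecedent false, conditional vacuously true — holds.
[11] abs(22 - 20) = 2 — holds.
[12] A * E = 4 * 29 = 116, not 113 — does not hold.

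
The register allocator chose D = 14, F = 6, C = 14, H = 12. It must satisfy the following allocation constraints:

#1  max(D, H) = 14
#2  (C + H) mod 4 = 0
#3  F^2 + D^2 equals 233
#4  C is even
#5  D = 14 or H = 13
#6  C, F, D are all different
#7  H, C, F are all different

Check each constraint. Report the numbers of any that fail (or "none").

#1 max(14, 12) = 14 — satisfied.
#2 C + H = 26; 26 mod 4 = 2, not 0 — violated.
#3 F^2 + D^2 = 6^2 + 14^2 = 36 + 196 = 232, not 233 — violated.
#4 C = 14 is even — satisfied.
#5 D = 14 = 14 (first disjunct) — satisfied.
#6 C = D = 14, not all different — violated.
#7 values 12, 14, 6 are pairwise distinct — satisfied.

Violated: 2, 3, 6.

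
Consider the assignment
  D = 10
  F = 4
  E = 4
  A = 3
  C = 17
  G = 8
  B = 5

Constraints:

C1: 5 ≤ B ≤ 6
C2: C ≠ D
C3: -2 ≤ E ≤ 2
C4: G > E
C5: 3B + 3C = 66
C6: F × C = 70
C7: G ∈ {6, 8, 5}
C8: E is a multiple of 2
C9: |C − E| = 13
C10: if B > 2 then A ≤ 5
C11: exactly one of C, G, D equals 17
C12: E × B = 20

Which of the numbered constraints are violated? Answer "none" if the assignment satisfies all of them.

Constraints 3, 6 do not hold.

C1: B = 5 lies in [5, 6] — holds.
C2: C = 17, D = 10; distinct — holds.
C3: E = 4 is outside [-2, 2] — does not hold.
C4: G = 8, E = 4; 8 > 4 — holds.
C5: 3B + 3C = 3(5) + 3(17) = 66 — holds.
C6: F × C = 4 × 17 = 68, not 70 — does not hold.
C7: G = 8 is in {6, 8, 5} — holds.
C8: 4 / 2 = 2, so 2 divides 4 — holds.
C9: |17 − 4| = 13 — holds.
C10: B = 5 > 2, so we need A ≤ 5; A = 3 ≤ 5 — holds.
C11: C=17, G=8, D=10; 1 of them equals 17 — holds.
C12: E × B = 4 × 5 = 20 — holds.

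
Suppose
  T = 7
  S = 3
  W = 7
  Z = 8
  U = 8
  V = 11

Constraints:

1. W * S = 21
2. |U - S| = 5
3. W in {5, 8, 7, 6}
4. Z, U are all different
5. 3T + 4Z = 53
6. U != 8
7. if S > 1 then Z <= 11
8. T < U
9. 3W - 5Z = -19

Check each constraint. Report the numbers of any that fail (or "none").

No — constraints 4, 6 are not satisfied.

1. W * S = 7 * 3 = 21  OK
2. |8 - 3| = 5  OK
3. W = 7 is in {5, 8, 7, 6}  OK
4. Z = U = 8, not all different  FAIL
5. 3T + 4Z = 3(7) + 4(8) = 53  OK
6. U = 8, but 8 is required to differ  FAIL
7. S = 3 > 1, so we need Z ≤ 11; Z = 8 ≤ 11  OK
8. T = 7, U = 8; 7 < 8  OK
9. 3W - 5Z = 3(7) - 5(8) = -19  OK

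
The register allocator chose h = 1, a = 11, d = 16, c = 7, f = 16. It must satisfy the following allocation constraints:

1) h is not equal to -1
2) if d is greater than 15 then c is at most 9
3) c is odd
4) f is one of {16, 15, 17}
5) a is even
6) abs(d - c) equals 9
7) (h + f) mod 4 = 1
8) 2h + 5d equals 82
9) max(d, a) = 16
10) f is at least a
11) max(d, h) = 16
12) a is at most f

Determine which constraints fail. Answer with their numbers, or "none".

Constraint 5 is violated.

1) h = 1, and 1 ≠ -1 — holds.
2) d = 16 > 15, so we need c ≤ 9; c = 7 ≤ 9 — holds.
3) c = 7 is odd — holds.
4) f = 16 is in {16, 15, 17} — holds.
5) a = 11 is odd — does not hold.
6) abs(16 - 7) = 9 — holds.
7) h + f = 17; 17 mod 4 = 1 — holds.
8) 2h + 5d = 2(1) + 5(16) = 82 — holds.
9) max(16, 11) = 16 — holds.
10) f = 16, a = 11; 16 ≥ 11 — holds.
11) max(16, 1) = 16 — holds.
12) a = 11, f = 16; 11 ≤ 16 — holds.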